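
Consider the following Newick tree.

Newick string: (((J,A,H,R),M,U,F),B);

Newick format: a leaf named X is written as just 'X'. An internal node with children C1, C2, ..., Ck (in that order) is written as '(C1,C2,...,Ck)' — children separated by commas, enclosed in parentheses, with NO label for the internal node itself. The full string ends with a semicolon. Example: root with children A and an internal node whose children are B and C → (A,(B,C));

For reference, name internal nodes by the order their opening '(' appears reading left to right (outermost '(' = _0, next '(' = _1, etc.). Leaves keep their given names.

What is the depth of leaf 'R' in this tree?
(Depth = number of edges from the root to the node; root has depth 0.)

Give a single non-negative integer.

Answer: 3

Derivation:
Newick: (((J,A,H,R),M,U,F),B);
Naming internals by '(' encounter order: outermost '(' = _0, next = _1, ...
Query node: R
Path from root: _0 -> _1 -> _2 -> R
Depth of R: 3 (number of edges from root)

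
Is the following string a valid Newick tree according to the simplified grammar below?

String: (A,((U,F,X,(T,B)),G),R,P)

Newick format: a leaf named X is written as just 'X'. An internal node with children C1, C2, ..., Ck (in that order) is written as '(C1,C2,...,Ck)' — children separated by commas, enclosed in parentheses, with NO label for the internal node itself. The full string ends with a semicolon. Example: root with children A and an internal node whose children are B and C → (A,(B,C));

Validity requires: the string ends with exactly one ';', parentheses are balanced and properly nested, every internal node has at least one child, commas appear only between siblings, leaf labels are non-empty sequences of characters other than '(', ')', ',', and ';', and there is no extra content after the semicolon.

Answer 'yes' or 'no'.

Answer: no

Derivation:
Input: (A,((U,F,X,(T,B)),G),R,P)
Paren balance: 4 '(' vs 4 ')' OK
Ends with single ';': False
Full parse: FAILS (must end with ;)
Valid: False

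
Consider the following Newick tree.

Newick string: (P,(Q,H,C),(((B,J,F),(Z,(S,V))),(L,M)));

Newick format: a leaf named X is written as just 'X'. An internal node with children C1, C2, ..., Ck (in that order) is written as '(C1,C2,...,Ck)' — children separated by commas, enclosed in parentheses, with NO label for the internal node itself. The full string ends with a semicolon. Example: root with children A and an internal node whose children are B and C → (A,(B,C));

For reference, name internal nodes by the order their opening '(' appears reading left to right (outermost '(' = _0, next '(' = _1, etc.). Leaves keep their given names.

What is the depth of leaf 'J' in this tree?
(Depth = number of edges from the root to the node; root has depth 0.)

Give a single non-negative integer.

Answer: 4

Derivation:
Newick: (P,(Q,H,C),(((B,J,F),(Z,(S,V))),(L,M)));
Naming internals by '(' encounter order: outermost '(' = _0, next = _1, ...
Query node: J
Path from root: _0 -> _2 -> _3 -> _4 -> J
Depth of J: 4 (number of edges from root)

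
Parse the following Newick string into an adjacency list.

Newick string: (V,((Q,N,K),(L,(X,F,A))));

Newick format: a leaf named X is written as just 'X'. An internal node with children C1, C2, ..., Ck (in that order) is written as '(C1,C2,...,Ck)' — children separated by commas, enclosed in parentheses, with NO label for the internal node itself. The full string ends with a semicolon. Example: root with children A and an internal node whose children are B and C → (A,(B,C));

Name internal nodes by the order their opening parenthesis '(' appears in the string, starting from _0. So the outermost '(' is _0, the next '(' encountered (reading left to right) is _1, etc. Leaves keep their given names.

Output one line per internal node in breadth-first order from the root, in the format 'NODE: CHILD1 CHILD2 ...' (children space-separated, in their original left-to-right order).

Answer: _0: V _1
_1: _2 _3
_2: Q N K
_3: L _4
_4: X F A

Derivation:
Input: (V,((Q,N,K),(L,(X,F,A))));
Scanning left-to-right, naming '(' by encounter order:
  pos 0: '(' -> open internal node _0 (depth 1)
  pos 3: '(' -> open internal node _1 (depth 2)
  pos 4: '(' -> open internal node _2 (depth 3)
  pos 10: ')' -> close internal node _2 (now at depth 2)
  pos 12: '(' -> open internal node _3 (depth 3)
  pos 15: '(' -> open internal node _4 (depth 4)
  pos 21: ')' -> close internal node _4 (now at depth 3)
  pos 22: ')' -> close internal node _3 (now at depth 2)
  pos 23: ')' -> close internal node _1 (now at depth 1)
  pos 24: ')' -> close internal node _0 (now at depth 0)
Total internal nodes: 5
BFS adjacency from root:
  _0: V _1
  _1: _2 _3
  _2: Q N K
  _3: L _4
  _4: X F A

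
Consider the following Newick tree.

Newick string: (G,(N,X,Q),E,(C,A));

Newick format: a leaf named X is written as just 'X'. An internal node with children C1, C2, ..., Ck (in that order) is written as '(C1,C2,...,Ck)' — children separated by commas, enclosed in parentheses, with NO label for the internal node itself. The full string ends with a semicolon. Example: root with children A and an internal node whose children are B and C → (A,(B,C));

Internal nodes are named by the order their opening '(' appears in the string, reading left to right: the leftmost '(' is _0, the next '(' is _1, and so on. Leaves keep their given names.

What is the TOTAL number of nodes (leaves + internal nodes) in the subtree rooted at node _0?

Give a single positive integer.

Newick: (G,(N,X,Q),E,(C,A));
Locate _0: it is the '(' at position 0 (the 1st '(' reading left to right).
Query: subtree rooted at _0
_0: subtree_size = 1 + 9
  G: subtree_size = 1 + 0
  _1: subtree_size = 1 + 3
    N: subtree_size = 1 + 0
    X: subtree_size = 1 + 0
    Q: subtree_size = 1 + 0
  E: subtree_size = 1 + 0
  _2: subtree_size = 1 + 2
    C: subtree_size = 1 + 0
    A: subtree_size = 1 + 0
Total subtree size of _0: 10

Answer: 10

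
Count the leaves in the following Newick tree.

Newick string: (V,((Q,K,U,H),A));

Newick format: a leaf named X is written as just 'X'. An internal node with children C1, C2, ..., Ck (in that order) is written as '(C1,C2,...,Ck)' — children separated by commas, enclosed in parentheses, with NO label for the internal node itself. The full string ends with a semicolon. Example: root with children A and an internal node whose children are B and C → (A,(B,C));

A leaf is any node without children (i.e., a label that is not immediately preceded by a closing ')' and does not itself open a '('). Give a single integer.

Answer: 6

Derivation:
Newick: (V,((Q,K,U,H),A));
Scan left-to-right; a leaf is any maximal label run not followed by '(':
  pos 1: leaf 'V' → count = 1
  pos 5: leaf 'Q' → count = 2
  pos 7: leaf 'K' → count = 3
  pos 9: leaf 'U' → count = 4
  pos 11: leaf 'H' → count = 5
  pos 14: leaf 'A' → count = 6
Total leaves: 6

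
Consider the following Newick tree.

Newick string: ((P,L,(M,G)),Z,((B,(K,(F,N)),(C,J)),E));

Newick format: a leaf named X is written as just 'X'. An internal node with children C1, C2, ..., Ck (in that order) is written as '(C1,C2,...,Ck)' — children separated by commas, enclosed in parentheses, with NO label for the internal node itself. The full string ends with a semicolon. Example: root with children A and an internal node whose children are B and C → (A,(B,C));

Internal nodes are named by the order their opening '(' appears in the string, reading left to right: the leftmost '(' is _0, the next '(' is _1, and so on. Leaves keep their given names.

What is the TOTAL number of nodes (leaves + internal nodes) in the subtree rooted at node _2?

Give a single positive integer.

Newick: ((P,L,(M,G)),Z,((B,(K,(F,N)),(C,J)),E));
Locate _2: it is the '(' at position 6 (the 3rd '(' reading left to right).
Query: subtree rooted at _2
_2: subtree_size = 1 + 2
  M: subtree_size = 1 + 0
  G: subtree_size = 1 + 0
Total subtree size of _2: 3

Answer: 3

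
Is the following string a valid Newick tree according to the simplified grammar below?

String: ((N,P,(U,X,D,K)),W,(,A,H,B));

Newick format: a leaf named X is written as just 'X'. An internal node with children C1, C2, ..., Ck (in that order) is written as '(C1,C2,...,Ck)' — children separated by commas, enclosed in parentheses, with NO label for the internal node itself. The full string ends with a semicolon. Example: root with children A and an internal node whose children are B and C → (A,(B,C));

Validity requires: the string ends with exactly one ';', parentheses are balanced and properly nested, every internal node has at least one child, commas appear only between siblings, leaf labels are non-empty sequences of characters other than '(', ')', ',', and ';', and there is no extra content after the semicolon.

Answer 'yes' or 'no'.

Input: ((N,P,(U,X,D,K)),W,(,A,H,B));
Paren balance: 4 '(' vs 4 ')' OK
Ends with single ';': True
Full parse: FAILS (empty leaf label at pos 20)
Valid: False

Answer: no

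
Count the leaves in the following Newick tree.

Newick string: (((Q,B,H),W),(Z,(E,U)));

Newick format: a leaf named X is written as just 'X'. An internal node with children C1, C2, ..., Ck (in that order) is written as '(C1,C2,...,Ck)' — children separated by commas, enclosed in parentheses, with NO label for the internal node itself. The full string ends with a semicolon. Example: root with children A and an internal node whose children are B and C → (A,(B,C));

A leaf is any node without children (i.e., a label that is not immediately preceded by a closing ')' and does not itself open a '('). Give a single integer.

Answer: 7

Derivation:
Newick: (((Q,B,H),W),(Z,(E,U)));
Scan left-to-right; a leaf is any maximal label run not followed by '(':
  pos 3: leaf 'Q' → count = 1
  pos 5: leaf 'B' → count = 2
  pos 7: leaf 'H' → count = 3
  pos 10: leaf 'W' → count = 4
  pos 14: leaf 'Z' → count = 5
  pos 17: leaf 'E' → count = 6
  pos 19: leaf 'U' → count = 7
Total leaves: 7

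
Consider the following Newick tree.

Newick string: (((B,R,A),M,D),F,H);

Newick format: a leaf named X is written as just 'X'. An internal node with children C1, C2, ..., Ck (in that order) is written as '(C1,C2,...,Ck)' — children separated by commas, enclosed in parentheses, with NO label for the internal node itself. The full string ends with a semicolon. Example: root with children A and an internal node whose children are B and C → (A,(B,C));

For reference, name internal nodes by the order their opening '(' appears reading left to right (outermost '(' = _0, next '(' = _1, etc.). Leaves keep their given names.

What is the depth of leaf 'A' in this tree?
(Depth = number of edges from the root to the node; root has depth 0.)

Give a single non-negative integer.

Answer: 3

Derivation:
Newick: (((B,R,A),M,D),F,H);
Naming internals by '(' encounter order: outermost '(' = _0, next = _1, ...
Query node: A
Path from root: _0 -> _1 -> _2 -> A
Depth of A: 3 (number of edges from root)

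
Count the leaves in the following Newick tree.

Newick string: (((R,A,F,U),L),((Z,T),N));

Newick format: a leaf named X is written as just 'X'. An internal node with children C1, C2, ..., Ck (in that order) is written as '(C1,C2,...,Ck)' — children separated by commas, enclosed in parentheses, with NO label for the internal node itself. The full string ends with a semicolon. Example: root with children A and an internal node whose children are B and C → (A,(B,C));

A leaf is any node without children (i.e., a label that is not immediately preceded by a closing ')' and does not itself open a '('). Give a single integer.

Answer: 8

Derivation:
Newick: (((R,A,F,U),L),((Z,T),N));
Scan left-to-right; a leaf is any maximal label run not followed by '(':
  pos 3: leaf 'R' → count = 1
  pos 5: leaf 'A' → count = 2
  pos 7: leaf 'F' → count = 3
  pos 9: leaf 'U' → count = 4
  pos 12: leaf 'L' → count = 5
  pos 17: leaf 'Z' → count = 6
  pos 19: leaf 'T' → count = 7
  pos 22: leaf 'N' → count = 8
Total leaves: 8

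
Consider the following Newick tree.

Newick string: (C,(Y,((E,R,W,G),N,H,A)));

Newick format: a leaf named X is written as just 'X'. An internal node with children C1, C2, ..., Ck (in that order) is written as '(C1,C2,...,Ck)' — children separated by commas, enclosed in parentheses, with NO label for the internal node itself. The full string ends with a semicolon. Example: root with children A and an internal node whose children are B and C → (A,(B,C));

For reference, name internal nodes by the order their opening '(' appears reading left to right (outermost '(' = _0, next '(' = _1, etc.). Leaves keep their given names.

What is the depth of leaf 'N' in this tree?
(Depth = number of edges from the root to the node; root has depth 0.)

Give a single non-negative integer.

Newick: (C,(Y,((E,R,W,G),N,H,A)));
Naming internals by '(' encounter order: outermost '(' = _0, next = _1, ...
Query node: N
Path from root: _0 -> _1 -> _2 -> N
Depth of N: 3 (number of edges from root)

Answer: 3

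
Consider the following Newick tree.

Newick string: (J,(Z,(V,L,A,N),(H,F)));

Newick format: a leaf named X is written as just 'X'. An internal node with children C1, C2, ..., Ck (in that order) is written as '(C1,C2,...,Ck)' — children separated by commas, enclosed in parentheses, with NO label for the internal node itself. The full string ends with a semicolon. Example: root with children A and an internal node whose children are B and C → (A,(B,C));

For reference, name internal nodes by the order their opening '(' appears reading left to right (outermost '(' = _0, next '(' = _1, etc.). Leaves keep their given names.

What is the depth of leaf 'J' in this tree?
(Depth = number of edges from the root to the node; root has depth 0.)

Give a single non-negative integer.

Answer: 1

Derivation:
Newick: (J,(Z,(V,L,A,N),(H,F)));
Naming internals by '(' encounter order: outermost '(' = _0, next = _1, ...
Query node: J
Path from root: _0 -> J
Depth of J: 1 (number of edges from root)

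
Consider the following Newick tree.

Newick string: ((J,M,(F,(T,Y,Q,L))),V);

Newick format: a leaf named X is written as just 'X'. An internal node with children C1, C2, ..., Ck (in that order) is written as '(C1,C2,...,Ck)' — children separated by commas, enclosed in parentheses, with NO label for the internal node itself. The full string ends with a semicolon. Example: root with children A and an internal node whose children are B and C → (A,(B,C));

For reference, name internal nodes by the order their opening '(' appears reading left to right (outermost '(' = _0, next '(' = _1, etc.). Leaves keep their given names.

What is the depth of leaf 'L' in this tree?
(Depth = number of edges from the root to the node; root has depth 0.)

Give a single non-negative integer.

Newick: ((J,M,(F,(T,Y,Q,L))),V);
Naming internals by '(' encounter order: outermost '(' = _0, next = _1, ...
Query node: L
Path from root: _0 -> _1 -> _2 -> _3 -> L
Depth of L: 4 (number of edges from root)

Answer: 4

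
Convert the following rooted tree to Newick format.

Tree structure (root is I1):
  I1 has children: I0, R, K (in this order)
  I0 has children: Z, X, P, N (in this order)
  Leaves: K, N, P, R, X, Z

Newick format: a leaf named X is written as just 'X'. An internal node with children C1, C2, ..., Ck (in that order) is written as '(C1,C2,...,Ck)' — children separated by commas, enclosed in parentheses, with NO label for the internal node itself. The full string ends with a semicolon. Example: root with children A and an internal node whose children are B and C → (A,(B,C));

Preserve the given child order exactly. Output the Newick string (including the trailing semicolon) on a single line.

internal I1 with children ['I0', 'R', 'K']
  internal I0 with children ['Z', 'X', 'P', 'N']
    leaf 'Z' → 'Z'
    leaf 'X' → 'X'
    leaf 'P' → 'P'
    leaf 'N' → 'N'
  → '(Z,X,P,N)'
  leaf 'R' → 'R'
  leaf 'K' → 'K'
→ '((Z,X,P,N),R,K)'
Final: ((Z,X,P,N),R,K);

Answer: ((Z,X,P,N),R,K);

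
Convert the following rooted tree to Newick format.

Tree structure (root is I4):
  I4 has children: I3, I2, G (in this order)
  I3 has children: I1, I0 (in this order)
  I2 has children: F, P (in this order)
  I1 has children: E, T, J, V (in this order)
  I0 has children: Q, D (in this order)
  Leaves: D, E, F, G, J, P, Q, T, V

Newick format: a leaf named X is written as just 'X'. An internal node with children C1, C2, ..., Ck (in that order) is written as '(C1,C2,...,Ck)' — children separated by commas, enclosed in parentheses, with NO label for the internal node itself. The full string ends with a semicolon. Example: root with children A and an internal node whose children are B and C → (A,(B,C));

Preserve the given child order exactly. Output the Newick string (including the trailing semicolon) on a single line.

internal I4 with children ['I3', 'I2', 'G']
  internal I3 with children ['I1', 'I0']
    internal I1 with children ['E', 'T', 'J', 'V']
      leaf 'E' → 'E'
      leaf 'T' → 'T'
      leaf 'J' → 'J'
      leaf 'V' → 'V'
    → '(E,T,J,V)'
    internal I0 with children ['Q', 'D']
      leaf 'Q' → 'Q'
      leaf 'D' → 'D'
    → '(Q,D)'
  → '((E,T,J,V),(Q,D))'
  internal I2 with children ['F', 'P']
    leaf 'F' → 'F'
    leaf 'P' → 'P'
  → '(F,P)'
  leaf 'G' → 'G'
→ '(((E,T,J,V),(Q,D)),(F,P),G)'
Final: (((E,T,J,V),(Q,D)),(F,P),G);

Answer: (((E,T,J,V),(Q,D)),(F,P),G);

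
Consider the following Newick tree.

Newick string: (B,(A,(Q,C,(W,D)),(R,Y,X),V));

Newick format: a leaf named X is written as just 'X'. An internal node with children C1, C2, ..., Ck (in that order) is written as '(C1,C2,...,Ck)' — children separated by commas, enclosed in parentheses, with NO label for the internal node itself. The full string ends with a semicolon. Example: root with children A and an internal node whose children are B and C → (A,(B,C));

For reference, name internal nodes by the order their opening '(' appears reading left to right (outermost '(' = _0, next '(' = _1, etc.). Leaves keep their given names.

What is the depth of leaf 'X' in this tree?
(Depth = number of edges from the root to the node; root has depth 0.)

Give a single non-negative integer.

Newick: (B,(A,(Q,C,(W,D)),(R,Y,X),V));
Naming internals by '(' encounter order: outermost '(' = _0, next = _1, ...
Query node: X
Path from root: _0 -> _1 -> _4 -> X
Depth of X: 3 (number of edges from root)

Answer: 3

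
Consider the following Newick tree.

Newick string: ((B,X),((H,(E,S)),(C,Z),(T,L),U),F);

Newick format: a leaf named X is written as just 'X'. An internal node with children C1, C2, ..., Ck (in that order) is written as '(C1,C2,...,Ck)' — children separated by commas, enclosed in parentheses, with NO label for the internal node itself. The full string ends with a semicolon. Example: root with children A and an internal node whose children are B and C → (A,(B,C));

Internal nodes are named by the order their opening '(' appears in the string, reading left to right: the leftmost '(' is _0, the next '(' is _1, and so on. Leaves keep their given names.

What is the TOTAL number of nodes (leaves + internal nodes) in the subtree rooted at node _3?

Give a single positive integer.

Newick: ((B,X),((H,(E,S)),(C,Z),(T,L),U),F);
Locate _3: it is the '(' at position 8 (the 4th '(' reading left to right).
Query: subtree rooted at _3
_3: subtree_size = 1 + 4
  H: subtree_size = 1 + 0
  _4: subtree_size = 1 + 2
    E: subtree_size = 1 + 0
    S: subtree_size = 1 + 0
Total subtree size of _3: 5

Answer: 5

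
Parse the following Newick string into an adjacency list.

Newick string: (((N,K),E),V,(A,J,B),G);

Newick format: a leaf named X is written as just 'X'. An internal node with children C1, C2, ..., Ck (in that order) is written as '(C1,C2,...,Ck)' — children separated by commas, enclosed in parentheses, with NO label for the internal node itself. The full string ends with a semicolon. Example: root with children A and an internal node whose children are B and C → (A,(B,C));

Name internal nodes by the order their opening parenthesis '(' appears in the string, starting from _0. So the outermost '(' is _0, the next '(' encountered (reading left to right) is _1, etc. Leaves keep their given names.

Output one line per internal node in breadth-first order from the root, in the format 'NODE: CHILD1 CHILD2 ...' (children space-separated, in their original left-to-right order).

Input: (((N,K),E),V,(A,J,B),G);
Scanning left-to-right, naming '(' by encounter order:
  pos 0: '(' -> open internal node _0 (depth 1)
  pos 1: '(' -> open internal node _1 (depth 2)
  pos 2: '(' -> open internal node _2 (depth 3)
  pos 6: ')' -> close internal node _2 (now at depth 2)
  pos 9: ')' -> close internal node _1 (now at depth 1)
  pos 13: '(' -> open internal node _3 (depth 2)
  pos 19: ')' -> close internal node _3 (now at depth 1)
  pos 22: ')' -> close internal node _0 (now at depth 0)
Total internal nodes: 4
BFS adjacency from root:
  _0: _1 V _3 G
  _1: _2 E
  _3: A J B
  _2: N K

Answer: _0: _1 V _3 G
_1: _2 E
_3: A J B
_2: N K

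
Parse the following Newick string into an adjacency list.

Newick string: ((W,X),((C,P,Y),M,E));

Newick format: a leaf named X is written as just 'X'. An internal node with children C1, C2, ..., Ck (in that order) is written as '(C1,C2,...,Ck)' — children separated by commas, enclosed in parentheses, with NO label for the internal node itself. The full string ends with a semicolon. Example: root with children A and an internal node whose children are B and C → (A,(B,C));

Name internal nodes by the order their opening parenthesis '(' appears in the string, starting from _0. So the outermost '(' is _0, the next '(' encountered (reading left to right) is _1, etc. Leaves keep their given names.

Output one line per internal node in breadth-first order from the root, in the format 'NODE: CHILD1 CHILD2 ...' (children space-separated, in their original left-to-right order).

Input: ((W,X),((C,P,Y),M,E));
Scanning left-to-right, naming '(' by encounter order:
  pos 0: '(' -> open internal node _0 (depth 1)
  pos 1: '(' -> open internal node _1 (depth 2)
  pos 5: ')' -> close internal node _1 (now at depth 1)
  pos 7: '(' -> open internal node _2 (depth 2)
  pos 8: '(' -> open internal node _3 (depth 3)
  pos 14: ')' -> close internal node _3 (now at depth 2)
  pos 19: ')' -> close internal node _2 (now at depth 1)
  pos 20: ')' -> close internal node _0 (now at depth 0)
Total internal nodes: 4
BFS adjacency from root:
  _0: _1 _2
  _1: W X
  _2: _3 M E
  _3: C P Y

Answer: _0: _1 _2
_1: W X
_2: _3 M E
_3: C P Y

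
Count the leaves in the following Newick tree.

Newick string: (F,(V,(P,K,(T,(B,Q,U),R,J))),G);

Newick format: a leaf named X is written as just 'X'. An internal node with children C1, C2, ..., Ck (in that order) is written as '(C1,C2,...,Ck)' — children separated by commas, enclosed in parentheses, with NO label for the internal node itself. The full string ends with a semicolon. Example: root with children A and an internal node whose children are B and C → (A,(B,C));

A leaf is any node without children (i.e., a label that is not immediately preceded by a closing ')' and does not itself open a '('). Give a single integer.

Newick: (F,(V,(P,K,(T,(B,Q,U),R,J))),G);
Scan left-to-right; a leaf is any maximal label run not followed by '(':
  pos 1: leaf 'F' → count = 1
  pos 4: leaf 'V' → count = 2
  pos 7: leaf 'P' → count = 3
  pos 9: leaf 'K' → count = 4
  pos 12: leaf 'T' → count = 5
  pos 15: leaf 'B' → count = 6
  pos 17: leaf 'Q' → count = 7
  pos 19: leaf 'U' → count = 8
  pos 22: leaf 'R' → count = 9
  pos 24: leaf 'J' → count = 10
  pos 29: leaf 'G' → count = 11
Total leaves: 11

Answer: 11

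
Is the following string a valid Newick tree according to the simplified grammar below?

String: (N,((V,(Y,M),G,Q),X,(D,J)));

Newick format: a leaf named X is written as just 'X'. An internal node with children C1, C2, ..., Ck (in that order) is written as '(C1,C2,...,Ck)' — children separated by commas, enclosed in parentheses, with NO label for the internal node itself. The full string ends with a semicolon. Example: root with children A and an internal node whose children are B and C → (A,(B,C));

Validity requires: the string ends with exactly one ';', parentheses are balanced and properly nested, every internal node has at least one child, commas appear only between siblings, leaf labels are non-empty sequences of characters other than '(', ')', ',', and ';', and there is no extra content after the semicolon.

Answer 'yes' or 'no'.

Answer: yes

Derivation:
Input: (N,((V,(Y,M),G,Q),X,(D,J)));
Paren balance: 5 '(' vs 5 ')' OK
Ends with single ';': True
Full parse: OK
Valid: True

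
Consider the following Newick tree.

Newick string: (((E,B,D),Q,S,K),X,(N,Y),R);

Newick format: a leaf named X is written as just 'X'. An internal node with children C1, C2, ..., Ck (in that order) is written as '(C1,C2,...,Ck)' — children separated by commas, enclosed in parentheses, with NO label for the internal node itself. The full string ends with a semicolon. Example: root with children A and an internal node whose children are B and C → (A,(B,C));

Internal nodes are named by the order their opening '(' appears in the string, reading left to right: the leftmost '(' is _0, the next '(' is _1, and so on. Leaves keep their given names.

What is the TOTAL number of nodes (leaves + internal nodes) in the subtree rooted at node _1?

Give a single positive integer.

Answer: 8

Derivation:
Newick: (((E,B,D),Q,S,K),X,(N,Y),R);
Locate _1: it is the '(' at position 1 (the 2nd '(' reading left to right).
Query: subtree rooted at _1
_1: subtree_size = 1 + 7
  _2: subtree_size = 1 + 3
    E: subtree_size = 1 + 0
    B: subtree_size = 1 + 0
    D: subtree_size = 1 + 0
  Q: subtree_size = 1 + 0
  S: subtree_size = 1 + 0
  K: subtree_size = 1 + 0
Total subtree size of _1: 8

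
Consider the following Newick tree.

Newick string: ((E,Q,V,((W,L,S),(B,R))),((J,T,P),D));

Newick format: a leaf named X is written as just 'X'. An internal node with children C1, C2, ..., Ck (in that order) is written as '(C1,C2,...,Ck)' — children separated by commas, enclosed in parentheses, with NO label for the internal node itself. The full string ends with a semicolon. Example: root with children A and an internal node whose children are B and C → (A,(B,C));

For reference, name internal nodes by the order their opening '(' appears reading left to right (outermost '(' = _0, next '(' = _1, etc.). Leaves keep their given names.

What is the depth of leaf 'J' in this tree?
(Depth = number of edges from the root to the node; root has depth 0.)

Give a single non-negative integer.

Newick: ((E,Q,V,((W,L,S),(B,R))),((J,T,P),D));
Naming internals by '(' encounter order: outermost '(' = _0, next = _1, ...
Query node: J
Path from root: _0 -> _5 -> _6 -> J
Depth of J: 3 (number of edges from root)

Answer: 3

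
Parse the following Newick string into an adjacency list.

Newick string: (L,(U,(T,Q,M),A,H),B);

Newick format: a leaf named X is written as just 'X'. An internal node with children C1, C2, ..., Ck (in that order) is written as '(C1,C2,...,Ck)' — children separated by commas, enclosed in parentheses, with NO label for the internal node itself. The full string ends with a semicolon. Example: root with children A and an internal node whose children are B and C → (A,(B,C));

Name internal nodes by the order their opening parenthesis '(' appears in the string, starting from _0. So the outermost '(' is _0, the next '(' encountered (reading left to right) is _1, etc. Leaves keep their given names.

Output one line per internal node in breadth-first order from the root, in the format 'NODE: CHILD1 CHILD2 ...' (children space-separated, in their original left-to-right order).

Input: (L,(U,(T,Q,M),A,H),B);
Scanning left-to-right, naming '(' by encounter order:
  pos 0: '(' -> open internal node _0 (depth 1)
  pos 3: '(' -> open internal node _1 (depth 2)
  pos 6: '(' -> open internal node _2 (depth 3)
  pos 12: ')' -> close internal node _2 (now at depth 2)
  pos 17: ')' -> close internal node _1 (now at depth 1)
  pos 20: ')' -> close internal node _0 (now at depth 0)
Total internal nodes: 3
BFS adjacency from root:
  _0: L _1 B
  _1: U _2 A H
  _2: T Q M

Answer: _0: L _1 B
_1: U _2 A H
_2: T Q M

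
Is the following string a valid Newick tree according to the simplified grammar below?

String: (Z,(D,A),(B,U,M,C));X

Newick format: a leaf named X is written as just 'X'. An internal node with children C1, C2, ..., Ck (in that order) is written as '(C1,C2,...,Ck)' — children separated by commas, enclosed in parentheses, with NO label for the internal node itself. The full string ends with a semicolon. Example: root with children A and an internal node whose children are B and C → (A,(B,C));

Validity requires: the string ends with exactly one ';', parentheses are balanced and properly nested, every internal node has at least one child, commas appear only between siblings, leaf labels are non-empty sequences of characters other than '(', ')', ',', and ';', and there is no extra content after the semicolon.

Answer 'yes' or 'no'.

Input: (Z,(D,A),(B,U,M,C));X
Paren balance: 3 '(' vs 3 ')' OK
Ends with single ';': False
Full parse: FAILS (must end with ;)
Valid: False

Answer: no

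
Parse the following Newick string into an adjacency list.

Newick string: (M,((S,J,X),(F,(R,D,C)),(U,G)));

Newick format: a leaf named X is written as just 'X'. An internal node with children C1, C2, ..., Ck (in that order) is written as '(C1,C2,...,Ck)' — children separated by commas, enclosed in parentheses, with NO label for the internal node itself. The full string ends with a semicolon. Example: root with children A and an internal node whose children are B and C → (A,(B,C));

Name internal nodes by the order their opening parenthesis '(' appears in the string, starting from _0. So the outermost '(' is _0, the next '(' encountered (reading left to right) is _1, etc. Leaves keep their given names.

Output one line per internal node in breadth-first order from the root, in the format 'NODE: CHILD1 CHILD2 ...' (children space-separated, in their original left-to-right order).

Input: (M,((S,J,X),(F,(R,D,C)),(U,G)));
Scanning left-to-right, naming '(' by encounter order:
  pos 0: '(' -> open internal node _0 (depth 1)
  pos 3: '(' -> open internal node _1 (depth 2)
  pos 4: '(' -> open internal node _2 (depth 3)
  pos 10: ')' -> close internal node _2 (now at depth 2)
  pos 12: '(' -> open internal node _3 (depth 3)
  pos 15: '(' -> open internal node _4 (depth 4)
  pos 21: ')' -> close internal node _4 (now at depth 3)
  pos 22: ')' -> close internal node _3 (now at depth 2)
  pos 24: '(' -> open internal node _5 (depth 3)
  pos 28: ')' -> close internal node _5 (now at depth 2)
  pos 29: ')' -> close internal node _1 (now at depth 1)
  pos 30: ')' -> close internal node _0 (now at depth 0)
Total internal nodes: 6
BFS adjacency from root:
  _0: M _1
  _1: _2 _3 _5
  _2: S J X
  _3: F _4
  _5: U G
  _4: R D C

Answer: _0: M _1
_1: _2 _3 _5
_2: S J X
_3: F _4
_5: U G
_4: R D C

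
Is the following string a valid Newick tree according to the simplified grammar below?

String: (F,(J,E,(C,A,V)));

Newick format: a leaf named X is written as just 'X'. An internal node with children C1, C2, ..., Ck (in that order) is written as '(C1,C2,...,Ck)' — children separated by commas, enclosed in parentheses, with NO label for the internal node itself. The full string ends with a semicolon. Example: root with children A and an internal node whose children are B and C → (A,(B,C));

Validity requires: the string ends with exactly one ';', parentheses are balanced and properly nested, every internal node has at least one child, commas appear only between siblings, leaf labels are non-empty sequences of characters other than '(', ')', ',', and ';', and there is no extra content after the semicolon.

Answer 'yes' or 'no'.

Answer: yes

Derivation:
Input: (F,(J,E,(C,A,V)));
Paren balance: 3 '(' vs 3 ')' OK
Ends with single ';': True
Full parse: OK
Valid: True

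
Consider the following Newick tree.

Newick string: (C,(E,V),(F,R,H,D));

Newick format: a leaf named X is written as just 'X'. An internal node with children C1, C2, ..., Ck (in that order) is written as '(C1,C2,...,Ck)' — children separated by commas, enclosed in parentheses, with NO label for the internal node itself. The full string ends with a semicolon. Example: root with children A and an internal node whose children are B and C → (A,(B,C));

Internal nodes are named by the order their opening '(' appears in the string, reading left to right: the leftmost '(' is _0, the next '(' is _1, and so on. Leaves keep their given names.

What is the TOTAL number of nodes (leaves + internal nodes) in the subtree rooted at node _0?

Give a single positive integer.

Answer: 10

Derivation:
Newick: (C,(E,V),(F,R,H,D));
Locate _0: it is the '(' at position 0 (the 1st '(' reading left to right).
Query: subtree rooted at _0
_0: subtree_size = 1 + 9
  C: subtree_size = 1 + 0
  _1: subtree_size = 1 + 2
    E: subtree_size = 1 + 0
    V: subtree_size = 1 + 0
  _2: subtree_size = 1 + 4
    F: subtree_size = 1 + 0
    R: subtree_size = 1 + 0
    H: subtree_size = 1 + 0
    D: subtree_size = 1 + 0
Total subtree size of _0: 10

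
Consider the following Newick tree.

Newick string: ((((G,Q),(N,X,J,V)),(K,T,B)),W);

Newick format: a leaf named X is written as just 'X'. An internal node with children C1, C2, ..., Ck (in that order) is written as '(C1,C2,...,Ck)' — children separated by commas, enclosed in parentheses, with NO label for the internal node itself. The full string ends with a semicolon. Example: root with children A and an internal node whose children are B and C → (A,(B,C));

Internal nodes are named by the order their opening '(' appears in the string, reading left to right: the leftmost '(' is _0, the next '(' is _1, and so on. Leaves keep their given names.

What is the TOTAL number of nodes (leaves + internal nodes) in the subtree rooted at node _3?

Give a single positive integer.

Answer: 3

Derivation:
Newick: ((((G,Q),(N,X,J,V)),(K,T,B)),W);
Locate _3: it is the '(' at position 3 (the 4th '(' reading left to right).
Query: subtree rooted at _3
_3: subtree_size = 1 + 2
  G: subtree_size = 1 + 0
  Q: subtree_size = 1 + 0
Total subtree size of _3: 3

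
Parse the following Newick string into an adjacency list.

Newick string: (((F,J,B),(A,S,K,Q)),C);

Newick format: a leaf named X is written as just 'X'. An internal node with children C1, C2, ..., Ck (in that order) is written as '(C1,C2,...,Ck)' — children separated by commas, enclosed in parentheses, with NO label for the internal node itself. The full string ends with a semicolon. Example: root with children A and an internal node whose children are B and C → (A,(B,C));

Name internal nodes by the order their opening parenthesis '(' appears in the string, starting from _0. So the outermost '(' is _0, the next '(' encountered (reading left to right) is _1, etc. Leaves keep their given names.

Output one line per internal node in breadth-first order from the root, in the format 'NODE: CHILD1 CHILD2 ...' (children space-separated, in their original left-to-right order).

Input: (((F,J,B),(A,S,K,Q)),C);
Scanning left-to-right, naming '(' by encounter order:
  pos 0: '(' -> open internal node _0 (depth 1)
  pos 1: '(' -> open internal node _1 (depth 2)
  pos 2: '(' -> open internal node _2 (depth 3)
  pos 8: ')' -> close internal node _2 (now at depth 2)
  pos 10: '(' -> open internal node _3 (depth 3)
  pos 18: ')' -> close internal node _3 (now at depth 2)
  pos 19: ')' -> close internal node _1 (now at depth 1)
  pos 22: ')' -> close internal node _0 (now at depth 0)
Total internal nodes: 4
BFS adjacency from root:
  _0: _1 C
  _1: _2 _3
  _2: F J B
  _3: A S K Q

Answer: _0: _1 C
_1: _2 _3
_2: F J B
_3: A S K Q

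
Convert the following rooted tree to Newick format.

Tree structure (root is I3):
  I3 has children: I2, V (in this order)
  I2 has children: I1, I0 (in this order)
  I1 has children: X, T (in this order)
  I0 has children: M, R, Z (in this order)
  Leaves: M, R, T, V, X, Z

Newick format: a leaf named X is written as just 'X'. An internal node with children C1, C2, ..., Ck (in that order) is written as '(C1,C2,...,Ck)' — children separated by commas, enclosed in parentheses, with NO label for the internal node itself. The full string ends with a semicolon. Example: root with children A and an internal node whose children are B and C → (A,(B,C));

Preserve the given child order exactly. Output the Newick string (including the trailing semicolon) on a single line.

Answer: (((X,T),(M,R,Z)),V);

Derivation:
internal I3 with children ['I2', 'V']
  internal I2 with children ['I1', 'I0']
    internal I1 with children ['X', 'T']
      leaf 'X' → 'X'
      leaf 'T' → 'T'
    → '(X,T)'
    internal I0 with children ['M', 'R', 'Z']
      leaf 'M' → 'M'
      leaf 'R' → 'R'
      leaf 'Z' → 'Z'
    → '(M,R,Z)'
  → '((X,T),(M,R,Z))'
  leaf 'V' → 'V'
→ '(((X,T),(M,R,Z)),V)'
Final: (((X,T),(M,R,Z)),V);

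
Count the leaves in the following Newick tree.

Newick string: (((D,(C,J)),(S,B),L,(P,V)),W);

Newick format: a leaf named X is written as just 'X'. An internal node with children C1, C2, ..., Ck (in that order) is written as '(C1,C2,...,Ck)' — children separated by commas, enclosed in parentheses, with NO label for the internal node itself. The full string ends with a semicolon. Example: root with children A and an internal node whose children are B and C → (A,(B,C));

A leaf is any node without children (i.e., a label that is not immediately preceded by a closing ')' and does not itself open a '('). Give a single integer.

Newick: (((D,(C,J)),(S,B),L,(P,V)),W);
Scan left-to-right; a leaf is any maximal label run not followed by '(':
  pos 3: leaf 'D' → count = 1
  pos 6: leaf 'C' → count = 2
  pos 8: leaf 'J' → count = 3
  pos 13: leaf 'S' → count = 4
  pos 15: leaf 'B' → count = 5
  pos 18: leaf 'L' → count = 6
  pos 21: leaf 'P' → count = 7
  pos 23: leaf 'V' → count = 8
  pos 27: leaf 'W' → count = 9
Total leaves: 9

Answer: 9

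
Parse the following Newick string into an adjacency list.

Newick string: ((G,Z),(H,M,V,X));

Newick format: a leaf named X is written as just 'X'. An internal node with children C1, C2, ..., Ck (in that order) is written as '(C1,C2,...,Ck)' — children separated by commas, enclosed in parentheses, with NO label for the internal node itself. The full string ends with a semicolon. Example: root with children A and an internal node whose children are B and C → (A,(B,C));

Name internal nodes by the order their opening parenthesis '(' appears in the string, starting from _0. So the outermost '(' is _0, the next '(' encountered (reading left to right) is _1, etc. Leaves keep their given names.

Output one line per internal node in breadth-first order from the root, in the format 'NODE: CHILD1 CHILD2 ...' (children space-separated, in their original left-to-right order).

Answer: _0: _1 _2
_1: G Z
_2: H M V X

Derivation:
Input: ((G,Z),(H,M,V,X));
Scanning left-to-right, naming '(' by encounter order:
  pos 0: '(' -> open internal node _0 (depth 1)
  pos 1: '(' -> open internal node _1 (depth 2)
  pos 5: ')' -> close internal node _1 (now at depth 1)
  pos 7: '(' -> open internal node _2 (depth 2)
  pos 15: ')' -> close internal node _2 (now at depth 1)
  pos 16: ')' -> close internal node _0 (now at depth 0)
Total internal nodes: 3
BFS adjacency from root:
  _0: _1 _2
  _1: G Z
  _2: H M V X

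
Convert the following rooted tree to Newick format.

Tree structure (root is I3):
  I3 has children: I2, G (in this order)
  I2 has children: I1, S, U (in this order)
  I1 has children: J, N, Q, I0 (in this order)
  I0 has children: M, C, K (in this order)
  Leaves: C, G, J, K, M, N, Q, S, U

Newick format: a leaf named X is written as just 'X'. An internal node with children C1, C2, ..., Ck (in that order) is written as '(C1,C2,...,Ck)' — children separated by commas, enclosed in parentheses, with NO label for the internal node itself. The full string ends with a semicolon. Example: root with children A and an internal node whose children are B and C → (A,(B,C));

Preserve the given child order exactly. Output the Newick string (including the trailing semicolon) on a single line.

Answer: (((J,N,Q,(M,C,K)),S,U),G);

Derivation:
internal I3 with children ['I2', 'G']
  internal I2 with children ['I1', 'S', 'U']
    internal I1 with children ['J', 'N', 'Q', 'I0']
      leaf 'J' → 'J'
      leaf 'N' → 'N'
      leaf 'Q' → 'Q'
      internal I0 with children ['M', 'C', 'K']
        leaf 'M' → 'M'
        leaf 'C' → 'C'
        leaf 'K' → 'K'
      → '(M,C,K)'
    → '(J,N,Q,(M,C,K))'
    leaf 'S' → 'S'
    leaf 'U' → 'U'
  → '((J,N,Q,(M,C,K)),S,U)'
  leaf 'G' → 'G'
→ '(((J,N,Q,(M,C,K)),S,U),G)'
Final: (((J,N,Q,(M,C,K)),S,U),G);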